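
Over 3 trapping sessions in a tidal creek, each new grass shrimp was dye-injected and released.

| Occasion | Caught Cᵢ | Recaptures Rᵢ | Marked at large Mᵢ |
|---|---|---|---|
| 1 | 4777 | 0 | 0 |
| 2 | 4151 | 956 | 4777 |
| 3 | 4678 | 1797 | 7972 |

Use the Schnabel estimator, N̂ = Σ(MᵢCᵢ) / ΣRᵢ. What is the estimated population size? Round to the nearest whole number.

Σ MᵢCᵢ = 0·4777 + 4777·4151 + 7972·4678 = 0 + 19829327 + 37293016 = 57122343
Σ Rᵢ = 0 + 956 + 1797 = 2753
N̂ = 57122343 / 2753 ≈ 20749.1 → 20749

N ≈ 20,749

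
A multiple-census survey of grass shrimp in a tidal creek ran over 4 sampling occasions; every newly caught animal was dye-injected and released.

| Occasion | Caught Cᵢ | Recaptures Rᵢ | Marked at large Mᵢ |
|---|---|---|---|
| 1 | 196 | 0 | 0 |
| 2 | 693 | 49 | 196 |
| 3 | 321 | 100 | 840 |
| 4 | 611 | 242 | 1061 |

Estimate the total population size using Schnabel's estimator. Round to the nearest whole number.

N ≈ 2695

Σ MᵢCᵢ = 0·196 + 196·693 + 840·321 + 1061·611 = 0 + 135828 + 269640 + 648271 = 1053739
Σ Rᵢ = 0 + 49 + 100 + 242 = 391
N̂ = 1053739 / 391 ≈ 2695.0 → 2695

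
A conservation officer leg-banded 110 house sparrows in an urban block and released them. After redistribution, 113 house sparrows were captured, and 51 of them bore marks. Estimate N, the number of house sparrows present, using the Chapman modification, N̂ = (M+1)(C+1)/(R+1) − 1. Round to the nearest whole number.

N ≈ 242

N̂ = (110+1)(113+1)/(51+1) − 1 = 111·114/52 − 1
= 12654/52 − 1 ≈ 243.3 − 1 ≈ 242.3 → 242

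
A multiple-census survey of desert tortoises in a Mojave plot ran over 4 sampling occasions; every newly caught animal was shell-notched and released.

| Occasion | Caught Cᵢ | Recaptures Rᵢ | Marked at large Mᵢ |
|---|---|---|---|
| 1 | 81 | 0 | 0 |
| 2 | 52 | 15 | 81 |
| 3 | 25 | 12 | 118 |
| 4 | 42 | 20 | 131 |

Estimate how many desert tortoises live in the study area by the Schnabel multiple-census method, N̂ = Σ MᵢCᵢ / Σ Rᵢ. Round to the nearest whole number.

Σ MᵢCᵢ = 0·81 + 81·52 + 118·25 + 131·42 = 0 + 4212 + 2950 + 5502 = 12664
Σ Rᵢ = 0 + 15 + 12 + 20 = 47
N̂ = 12664 / 47 ≈ 269.4 → 269

N ≈ 269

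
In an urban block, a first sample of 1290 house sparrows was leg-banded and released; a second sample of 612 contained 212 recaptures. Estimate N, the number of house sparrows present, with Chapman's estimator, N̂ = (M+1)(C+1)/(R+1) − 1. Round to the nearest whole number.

N ≈ 3714

N̂ = (1290+1)(612+1)/(212+1) − 1 = 1291·613/213 − 1
= 791383/213 − 1 ≈ 3715.4 − 1 ≈ 3714.4 → 3714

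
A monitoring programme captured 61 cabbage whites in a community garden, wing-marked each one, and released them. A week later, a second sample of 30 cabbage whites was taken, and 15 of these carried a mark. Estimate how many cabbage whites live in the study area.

N = (61 × 30) / 15 = 1830 / 15 = 122

N = 122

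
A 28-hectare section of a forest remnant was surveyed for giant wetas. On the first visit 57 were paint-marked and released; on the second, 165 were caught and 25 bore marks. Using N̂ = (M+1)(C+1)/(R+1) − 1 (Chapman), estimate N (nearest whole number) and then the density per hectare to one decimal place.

density ≈ 13.2 giant wetas per hectare

N̂ = 58·166/26 − 1 = 9628/26 − 1 ≈ 369.3 → 369
Density = N̂ / area = 369 / 28 ≈ 13.18 → 13.2 per hectare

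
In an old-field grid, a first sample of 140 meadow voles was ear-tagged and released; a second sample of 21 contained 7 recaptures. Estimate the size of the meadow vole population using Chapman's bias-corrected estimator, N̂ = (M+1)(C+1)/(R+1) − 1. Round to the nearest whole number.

N ≈ 387

N̂ = (140+1)(21+1)/(7+1) − 1 = 141·22/8 − 1
= 3102/8 − 1 ≈ 387.8 − 1 ≈ 386.8 → 387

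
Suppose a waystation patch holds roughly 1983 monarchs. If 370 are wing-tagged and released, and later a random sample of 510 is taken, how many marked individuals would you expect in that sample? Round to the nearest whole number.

expected recaptures ≈ 95

The marked fraction of the population is 370/1983, so in a sample of 510 expect C·(M/N) marked.
E[R] = 370 × 510 / 1983 = 188700 / 1983 ≈ 95.2 → 95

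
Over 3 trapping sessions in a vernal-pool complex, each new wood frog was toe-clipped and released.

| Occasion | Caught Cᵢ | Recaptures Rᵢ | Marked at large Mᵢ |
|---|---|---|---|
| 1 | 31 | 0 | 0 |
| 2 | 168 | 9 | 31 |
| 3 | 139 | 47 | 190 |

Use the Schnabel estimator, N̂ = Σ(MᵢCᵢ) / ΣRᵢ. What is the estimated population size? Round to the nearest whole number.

Σ MᵢCᵢ = 0·31 + 31·168 + 190·139 = 0 + 5208 + 26410 = 31618
Σ Rᵢ = 0 + 9 + 47 = 56
N̂ = 31618 / 56 ≈ 564.6 → 565

N ≈ 565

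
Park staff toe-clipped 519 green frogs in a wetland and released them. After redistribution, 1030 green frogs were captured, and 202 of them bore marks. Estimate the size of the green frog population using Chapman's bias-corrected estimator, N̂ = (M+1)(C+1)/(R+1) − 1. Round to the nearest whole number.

N ≈ 2640

N̂ = (519+1)(1030+1)/(202+1) − 1 = 520·1031/203 − 1
= 536120/203 − 1 ≈ 2641.0 − 1 ≈ 2640.0 → 2640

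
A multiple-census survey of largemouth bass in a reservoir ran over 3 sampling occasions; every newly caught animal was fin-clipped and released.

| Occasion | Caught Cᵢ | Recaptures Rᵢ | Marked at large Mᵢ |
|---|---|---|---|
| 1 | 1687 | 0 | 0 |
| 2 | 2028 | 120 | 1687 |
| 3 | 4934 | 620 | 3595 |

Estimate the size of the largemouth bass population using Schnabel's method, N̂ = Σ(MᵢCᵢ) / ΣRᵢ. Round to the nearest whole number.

Σ MᵢCᵢ = 0·1687 + 1687·2028 + 3595·4934 = 0 + 3421236 + 17737730 = 21158966
Σ Rᵢ = 0 + 120 + 620 = 740
N̂ = 21158966 / 740 ≈ 28593.2 → 28593

N ≈ 28,593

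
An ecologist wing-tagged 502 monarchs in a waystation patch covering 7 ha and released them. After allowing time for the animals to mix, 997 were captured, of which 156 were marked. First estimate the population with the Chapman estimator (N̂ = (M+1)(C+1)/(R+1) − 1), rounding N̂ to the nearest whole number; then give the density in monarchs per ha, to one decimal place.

density ≈ 456.6 monarchs per ha

N̂ = 503·998/157 − 1 = 501994/157 − 1 ≈ 3196.4 → 3196
Density = N̂ / area = 3196 / 7 ≈ 456.57 → 456.6 per ha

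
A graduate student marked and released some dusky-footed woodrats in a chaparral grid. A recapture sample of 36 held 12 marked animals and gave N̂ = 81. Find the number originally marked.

From N = M·C/R: M = N·R / C = 81·12 / 36 = 972 / 36 = 27.

M = 27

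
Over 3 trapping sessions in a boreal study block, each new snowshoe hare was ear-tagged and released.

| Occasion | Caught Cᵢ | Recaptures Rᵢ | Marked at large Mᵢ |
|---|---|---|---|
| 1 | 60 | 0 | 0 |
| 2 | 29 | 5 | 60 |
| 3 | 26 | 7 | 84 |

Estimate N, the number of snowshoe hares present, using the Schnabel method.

Σ MᵢCᵢ = 0·60 + 60·29 + 84·26 = 0 + 1740 + 2184 = 3924
Σ Rᵢ = 0 + 5 + 7 = 12
N̂ = 3924 / 12 = 327

N = 327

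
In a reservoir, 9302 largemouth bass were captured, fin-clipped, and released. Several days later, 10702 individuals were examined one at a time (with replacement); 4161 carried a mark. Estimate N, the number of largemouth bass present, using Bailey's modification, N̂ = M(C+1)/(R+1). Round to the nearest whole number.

N ≈ 23,921

N̂ = 9302·(10702+1)/(4161+1) = 9302·10703/4162 = 99559306/4162 ≈ 23921.0 → 23921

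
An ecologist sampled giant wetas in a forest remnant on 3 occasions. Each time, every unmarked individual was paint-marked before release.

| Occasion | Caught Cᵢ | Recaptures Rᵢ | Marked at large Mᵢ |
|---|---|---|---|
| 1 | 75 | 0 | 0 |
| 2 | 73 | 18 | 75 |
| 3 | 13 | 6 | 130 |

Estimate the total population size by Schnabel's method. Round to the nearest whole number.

Σ MᵢCᵢ = 0·75 + 75·73 + 130·13 = 0 + 5475 + 1690 = 7165
Σ Rᵢ = 0 + 18 + 6 = 24
N̂ = 7165 / 24 ≈ 298.5 → 299

N ≈ 299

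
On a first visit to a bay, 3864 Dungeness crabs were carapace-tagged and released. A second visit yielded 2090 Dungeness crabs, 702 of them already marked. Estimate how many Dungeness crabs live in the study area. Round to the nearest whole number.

N = (3864 × 2090) / 702 = 8075760 / 702 ≈ 11503.9 → 11504

N ≈ 11,504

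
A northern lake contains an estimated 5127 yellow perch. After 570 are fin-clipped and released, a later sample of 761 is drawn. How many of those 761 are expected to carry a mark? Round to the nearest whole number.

expected recaptures ≈ 85

Expected recaptures E[R] = M·C / N.
E[R] = 570 × 761 / 5127 = 433770 / 5127 ≈ 84.6 → 85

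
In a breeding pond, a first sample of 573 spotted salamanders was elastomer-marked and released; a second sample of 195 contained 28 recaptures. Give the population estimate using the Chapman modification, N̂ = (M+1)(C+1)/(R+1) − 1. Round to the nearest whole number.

N ≈ 3878

N̂ = (573+1)(195+1)/(28+1) − 1 = 574·196/29 − 1
= 112504/29 − 1 ≈ 3879.4 − 1 ≈ 3878.4 → 3878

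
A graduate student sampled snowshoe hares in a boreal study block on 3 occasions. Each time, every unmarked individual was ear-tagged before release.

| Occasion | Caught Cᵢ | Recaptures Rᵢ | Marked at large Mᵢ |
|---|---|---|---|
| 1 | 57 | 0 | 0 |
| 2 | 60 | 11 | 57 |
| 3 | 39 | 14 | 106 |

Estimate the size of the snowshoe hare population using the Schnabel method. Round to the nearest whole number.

Σ MᵢCᵢ = 0·57 + 57·60 + 106·39 = 0 + 3420 + 4134 = 7554
Σ Rᵢ = 0 + 11 + 14 = 25
N̂ = 7554 / 25 ≈ 302.2 → 302

N ≈ 302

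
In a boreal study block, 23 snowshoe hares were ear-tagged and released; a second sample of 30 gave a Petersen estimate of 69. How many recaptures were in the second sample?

R = 10

From N = M·C/R: R = M·C / N = 23·30 / 69 = 690 / 69 = 10.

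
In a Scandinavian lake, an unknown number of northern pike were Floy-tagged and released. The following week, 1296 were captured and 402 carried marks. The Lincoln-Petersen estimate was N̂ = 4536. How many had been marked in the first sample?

From N = M·C/R: M = N·R / C = 4536·402 / 1296 = 1823472 / 1296 = 1407.

M = 1407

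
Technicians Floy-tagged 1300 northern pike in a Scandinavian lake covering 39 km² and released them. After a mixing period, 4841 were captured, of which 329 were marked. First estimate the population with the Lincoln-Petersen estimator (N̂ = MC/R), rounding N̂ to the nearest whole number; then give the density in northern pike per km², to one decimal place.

N̂ = 1300·4841/329 = 6293300/329 ≈ 19128.6 → 19129
Density = N̂ / area = 19129 / 39 ≈ 490.49 → 490.5 per km²

density ≈ 490.5 northern pike per km²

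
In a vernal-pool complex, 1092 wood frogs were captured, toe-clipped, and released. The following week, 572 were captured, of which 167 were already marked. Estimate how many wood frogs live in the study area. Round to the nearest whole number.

N ≈ 3740

N = (1092 × 572) / 167 = 624624 / 167 ≈ 3740.3 → 3740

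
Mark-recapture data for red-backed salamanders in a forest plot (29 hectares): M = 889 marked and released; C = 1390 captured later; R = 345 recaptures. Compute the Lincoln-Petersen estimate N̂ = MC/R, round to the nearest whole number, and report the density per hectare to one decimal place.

N̂ = 889·1390/345 = 1235710/345 ≈ 3581.8 → 3582
Density = N̂ / area = 3582 / 29 ≈ 123.52 → 123.5 per hectare

density ≈ 123.5 red-backed salamanders per hectare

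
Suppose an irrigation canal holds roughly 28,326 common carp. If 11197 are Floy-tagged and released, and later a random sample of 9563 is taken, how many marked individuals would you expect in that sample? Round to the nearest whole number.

The marked fraction of the population is 11197/28326, so in a sample of 9563 expect C·(M/N) marked.
E[R] = 11197 × 9563 / 28326 = 107076911 / 28326 ≈ 3780.2 → 3780

expected recaptures ≈ 3780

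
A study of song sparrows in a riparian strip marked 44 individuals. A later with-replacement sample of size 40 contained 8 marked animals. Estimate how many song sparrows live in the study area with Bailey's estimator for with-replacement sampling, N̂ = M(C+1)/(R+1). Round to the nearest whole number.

N ≈ 200

N̂ = 44·(40+1)/(8+1) = 44·41/9 = 1804/9 ≈ 200.4 → 200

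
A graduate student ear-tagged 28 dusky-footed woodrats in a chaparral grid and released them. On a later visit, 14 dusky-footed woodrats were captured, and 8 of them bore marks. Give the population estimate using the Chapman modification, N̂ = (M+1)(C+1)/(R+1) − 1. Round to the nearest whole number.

N ≈ 47

N̂ = (28+1)(14+1)/(8+1) − 1 = 29·15/9 − 1
= 435/9 − 1 ≈ 48.3 − 1 ≈ 47.3 → 47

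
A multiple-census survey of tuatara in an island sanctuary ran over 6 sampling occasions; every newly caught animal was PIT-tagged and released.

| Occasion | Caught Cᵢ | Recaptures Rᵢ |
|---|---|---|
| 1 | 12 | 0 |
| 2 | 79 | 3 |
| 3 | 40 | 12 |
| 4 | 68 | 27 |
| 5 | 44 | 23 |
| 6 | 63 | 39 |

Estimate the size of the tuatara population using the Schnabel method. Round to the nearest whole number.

Marked at large before each occasion: Mᵢ = Σⱼ<ᵢ (Cⱼ − Rⱼ) → M1=0, M2=12, M3=88, M4=116, M5=157, M6=178
Σ MᵢCᵢ = 0·12 + 12·79 + 88·40 + 116·68 + 157·44 + 178·63 = 0 + 948 + 3520 + 7888 + 6908 + 11214 = 30478
Σ Rᵢ = 0 + 3 + 12 + 27 + 23 + 39 = 104
N̂ = 30478 / 104 ≈ 293.1 → 293

N ≈ 293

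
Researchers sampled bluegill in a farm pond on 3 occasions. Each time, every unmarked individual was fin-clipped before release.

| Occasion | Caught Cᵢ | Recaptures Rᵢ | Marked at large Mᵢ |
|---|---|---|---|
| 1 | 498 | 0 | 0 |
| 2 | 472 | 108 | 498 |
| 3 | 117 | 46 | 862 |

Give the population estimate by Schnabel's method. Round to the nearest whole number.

Σ MᵢCᵢ = 0·498 + 498·472 + 862·117 = 0 + 235056 + 100854 = 335910
Σ Rᵢ = 0 + 108 + 46 = 154
N̂ = 335910 / 154 ≈ 2181.2 → 2181

N ≈ 2181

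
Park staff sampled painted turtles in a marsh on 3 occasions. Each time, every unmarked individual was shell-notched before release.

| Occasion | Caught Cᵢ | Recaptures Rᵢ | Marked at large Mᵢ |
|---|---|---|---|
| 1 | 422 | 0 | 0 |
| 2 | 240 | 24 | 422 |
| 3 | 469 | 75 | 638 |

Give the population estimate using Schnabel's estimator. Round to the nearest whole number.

Σ MᵢCᵢ = 0·422 + 422·240 + 638·469 = 0 + 101280 + 299222 = 400502
Σ Rᵢ = 0 + 24 + 75 = 99
N̂ = 400502 / 99 ≈ 4045.47 → 4045

N ≈ 4045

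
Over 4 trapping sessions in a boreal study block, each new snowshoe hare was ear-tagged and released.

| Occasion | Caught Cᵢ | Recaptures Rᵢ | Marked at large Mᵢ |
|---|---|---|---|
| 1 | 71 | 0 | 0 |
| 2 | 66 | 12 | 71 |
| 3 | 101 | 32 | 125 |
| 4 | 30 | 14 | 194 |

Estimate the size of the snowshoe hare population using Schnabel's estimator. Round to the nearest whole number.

Σ MᵢCᵢ = 0·71 + 71·66 + 125·101 + 194·30 = 0 + 4686 + 12625 + 5820 = 23131
Σ Rᵢ = 0 + 12 + 32 + 14 = 58
N̂ = 23131 / 58 ≈ 398.8 → 399

N ≈ 399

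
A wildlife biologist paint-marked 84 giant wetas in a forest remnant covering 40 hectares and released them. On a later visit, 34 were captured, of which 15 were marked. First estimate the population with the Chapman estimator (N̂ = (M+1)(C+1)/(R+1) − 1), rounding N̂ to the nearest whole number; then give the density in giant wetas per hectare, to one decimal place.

N̂ = 85·35/16 − 1 = 2975/16 − 1 ≈ 184.9 → 185
Density = N̂ / area = 185 / 40 ≈ 4.62 → 4.6 per hectare

density ≈ 4.6 giant wetas per hectare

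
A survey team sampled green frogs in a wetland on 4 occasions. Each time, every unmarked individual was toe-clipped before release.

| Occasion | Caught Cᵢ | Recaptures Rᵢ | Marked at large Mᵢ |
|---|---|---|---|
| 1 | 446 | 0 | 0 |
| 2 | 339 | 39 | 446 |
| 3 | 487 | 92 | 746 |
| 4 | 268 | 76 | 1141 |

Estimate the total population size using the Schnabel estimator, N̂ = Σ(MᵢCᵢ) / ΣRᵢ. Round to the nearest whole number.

Σ MᵢCᵢ = 0·446 + 446·339 + 746·487 + 1141·268 = 0 + 151194 + 363302 + 305788 = 820284
Σ Rᵢ = 0 + 39 + 92 + 76 = 207
N̂ = 820284 / 207 ≈ 3962.7 → 3963

N ≈ 3963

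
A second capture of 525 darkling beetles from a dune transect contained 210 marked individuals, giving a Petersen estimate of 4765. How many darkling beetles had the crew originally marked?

M = 1906

From N = M·C/R: M = N·R / C = 4765·210 / 525 = 1000650 / 525 = 1906.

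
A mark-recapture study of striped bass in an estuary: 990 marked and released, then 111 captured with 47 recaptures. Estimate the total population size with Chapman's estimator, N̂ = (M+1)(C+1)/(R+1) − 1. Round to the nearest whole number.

N ≈ 2311

N̂ = (990+1)(111+1)/(47+1) − 1 = 991·112/48 − 1
= 110992/48 − 1 ≈ 2312.3 − 1 ≈ 2311.3 → 2311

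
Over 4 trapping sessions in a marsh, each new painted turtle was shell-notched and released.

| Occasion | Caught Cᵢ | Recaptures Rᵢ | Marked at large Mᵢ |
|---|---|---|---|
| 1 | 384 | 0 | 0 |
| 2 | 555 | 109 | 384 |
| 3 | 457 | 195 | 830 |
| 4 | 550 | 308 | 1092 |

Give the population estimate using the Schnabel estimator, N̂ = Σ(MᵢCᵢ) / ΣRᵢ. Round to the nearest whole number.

Σ MᵢCᵢ = 0·384 + 384·555 + 830·457 + 1092·550 = 0 + 213120 + 379310 + 600600 = 1193030
Σ Rᵢ = 0 + 109 + 195 + 308 = 612
N̂ = 1193030 / 612 ≈ 1949.4 → 1949

N ≈ 1949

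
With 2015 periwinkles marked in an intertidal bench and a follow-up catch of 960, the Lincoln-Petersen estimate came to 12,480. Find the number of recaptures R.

R = 155

From N = M·C/R: R = M·C / N = 2015·960 / 12480 = 1934400 / 12480 = 155.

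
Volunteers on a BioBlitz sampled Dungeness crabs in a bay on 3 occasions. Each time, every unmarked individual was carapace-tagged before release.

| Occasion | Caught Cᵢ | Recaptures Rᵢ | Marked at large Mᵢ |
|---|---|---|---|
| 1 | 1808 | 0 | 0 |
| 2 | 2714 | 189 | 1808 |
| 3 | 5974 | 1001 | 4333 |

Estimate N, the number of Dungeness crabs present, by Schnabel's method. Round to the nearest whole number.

N ≈ 25,876

Σ MᵢCᵢ = 0·1808 + 1808·2714 + 4333·5974 = 0 + 4906912 + 25885342 = 30792254
Σ Rᵢ = 0 + 189 + 1001 = 1190
N̂ = 30792254 / 1190 ≈ 25875.8 → 25876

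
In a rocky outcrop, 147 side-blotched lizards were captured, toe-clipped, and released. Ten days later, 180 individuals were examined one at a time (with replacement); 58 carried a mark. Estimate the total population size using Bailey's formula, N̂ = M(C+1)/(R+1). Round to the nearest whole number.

N̂ = 147·(180+1)/(58+1) = 147·181/59 = 26607/59 ≈ 451.0 → 451

N ≈ 451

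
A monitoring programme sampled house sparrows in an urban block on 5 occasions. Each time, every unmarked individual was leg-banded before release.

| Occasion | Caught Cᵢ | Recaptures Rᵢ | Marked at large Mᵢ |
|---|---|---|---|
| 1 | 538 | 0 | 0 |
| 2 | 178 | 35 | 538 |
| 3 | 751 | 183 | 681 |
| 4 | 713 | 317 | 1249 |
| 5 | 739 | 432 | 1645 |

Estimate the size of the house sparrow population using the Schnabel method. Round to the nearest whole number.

Σ MᵢCᵢ = 0·538 + 538·178 + 681·751 + 1249·713 + 1645·739 = 0 + 95764 + 511431 + 890537 + 1215655 = 2713387
Σ Rᵢ = 0 + 35 + 183 + 317 + 432 = 967
N̂ = 2713387 / 967 ≈ 2806.0 → 2806

N ≈ 2806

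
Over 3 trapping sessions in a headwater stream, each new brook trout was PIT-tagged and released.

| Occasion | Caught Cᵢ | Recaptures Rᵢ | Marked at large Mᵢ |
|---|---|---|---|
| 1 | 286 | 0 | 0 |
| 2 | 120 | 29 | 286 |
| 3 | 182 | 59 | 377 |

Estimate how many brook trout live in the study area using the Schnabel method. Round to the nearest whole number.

Σ MᵢCᵢ = 0·286 + 286·120 + 377·182 = 0 + 34320 + 68614 = 102934
Σ Rᵢ = 0 + 29 + 59 = 88
N̂ = 102934 / 88 ≈ 1169.7 → 1170

N ≈ 1170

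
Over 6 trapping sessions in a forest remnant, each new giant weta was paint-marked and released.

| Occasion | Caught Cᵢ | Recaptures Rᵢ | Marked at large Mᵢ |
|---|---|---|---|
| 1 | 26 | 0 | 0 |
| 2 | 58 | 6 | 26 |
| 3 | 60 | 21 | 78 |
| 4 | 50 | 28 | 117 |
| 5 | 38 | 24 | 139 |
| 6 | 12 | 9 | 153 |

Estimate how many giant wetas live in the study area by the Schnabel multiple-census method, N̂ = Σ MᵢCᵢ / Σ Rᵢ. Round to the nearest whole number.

Σ MᵢCᵢ = 0·26 + 26·58 + 78·60 + 117·50 + 139·38 + 153·12 = 0 + 1508 + 4680 + 5850 + 5282 + 1836 = 19156
Σ Rᵢ = 0 + 6 + 21 + 28 + 24 + 9 = 88
N̂ = 19156 / 88 ≈ 217.7 → 218

N ≈ 218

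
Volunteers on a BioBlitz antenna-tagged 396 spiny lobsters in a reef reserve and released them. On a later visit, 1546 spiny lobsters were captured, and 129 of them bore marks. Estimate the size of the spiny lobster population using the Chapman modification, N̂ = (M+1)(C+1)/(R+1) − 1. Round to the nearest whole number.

N̂ = (396+1)(1546+1)/(129+1) − 1 = 397·1547/130 − 1
= 614159/130 − 1 ≈ 4724.3 − 1 ≈ 4723.3 → 4723

N ≈ 4723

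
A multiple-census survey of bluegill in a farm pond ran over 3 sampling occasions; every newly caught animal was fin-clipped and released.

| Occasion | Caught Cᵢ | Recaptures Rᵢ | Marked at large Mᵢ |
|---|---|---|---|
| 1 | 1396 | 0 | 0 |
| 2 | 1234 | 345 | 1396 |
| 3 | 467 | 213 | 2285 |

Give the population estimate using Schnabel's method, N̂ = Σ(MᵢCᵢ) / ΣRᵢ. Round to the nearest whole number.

Σ MᵢCᵢ = 0·1396 + 1396·1234 + 2285·467 = 0 + 1722664 + 1067095 = 2789759
Σ Rᵢ = 0 + 345 + 213 = 558
N̂ = 2789759 / 558 ≈ 4999.6 → 5000

N ≈ 5000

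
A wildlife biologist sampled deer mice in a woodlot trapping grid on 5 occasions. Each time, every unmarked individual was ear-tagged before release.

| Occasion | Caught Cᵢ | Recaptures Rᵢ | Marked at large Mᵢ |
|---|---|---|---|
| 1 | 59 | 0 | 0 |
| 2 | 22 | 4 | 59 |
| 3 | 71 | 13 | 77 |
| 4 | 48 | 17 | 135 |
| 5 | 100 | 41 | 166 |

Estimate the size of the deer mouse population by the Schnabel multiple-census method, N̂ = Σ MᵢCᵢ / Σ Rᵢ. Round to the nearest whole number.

Σ MᵢCᵢ = 0·59 + 59·22 + 77·71 + 135·48 + 166·100 = 0 + 1298 + 5467 + 6480 + 16600 = 29845
Σ Rᵢ = 0 + 4 + 13 + 17 + 41 = 75
N̂ = 29845 / 75 ≈ 397.9 → 398

N ≈ 398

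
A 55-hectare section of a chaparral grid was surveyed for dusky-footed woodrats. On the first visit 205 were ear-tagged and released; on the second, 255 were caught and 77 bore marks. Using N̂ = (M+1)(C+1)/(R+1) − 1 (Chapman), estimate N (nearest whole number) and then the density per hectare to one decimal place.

density ≈ 12.3 dusky-footed woodrats per hectare

N̂ = 206·256/78 − 1 = 52736/78 − 1 ≈ 675.1 → 675
Density = N̂ / area = 675 / 55 ≈ 12.27 → 12.3 per hectare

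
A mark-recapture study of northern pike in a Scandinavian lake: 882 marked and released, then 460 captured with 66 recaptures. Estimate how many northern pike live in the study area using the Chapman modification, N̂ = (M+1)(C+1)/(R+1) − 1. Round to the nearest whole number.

N̂ = (882+1)(460+1)/(66+1) − 1 = 883·461/67 − 1
= 407063/67 − 1 ≈ 6075.6 − 1 ≈ 6074.6 → 6075

N ≈ 6075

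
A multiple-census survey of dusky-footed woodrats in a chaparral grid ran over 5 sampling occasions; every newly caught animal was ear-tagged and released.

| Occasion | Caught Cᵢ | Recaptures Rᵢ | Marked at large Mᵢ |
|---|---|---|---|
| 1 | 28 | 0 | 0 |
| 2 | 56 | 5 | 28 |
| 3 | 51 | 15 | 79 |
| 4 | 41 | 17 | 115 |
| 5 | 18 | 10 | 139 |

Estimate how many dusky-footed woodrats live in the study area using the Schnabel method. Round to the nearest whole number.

Σ MᵢCᵢ = 0·28 + 28·56 + 79·51 + 115·41 + 139·18 = 0 + 1568 + 4029 + 4715 + 2502 = 12814
Σ Rᵢ = 0 + 5 + 15 + 17 + 10 = 47
N̂ = 12814 / 47 ≈ 272.6 → 273

N ≈ 273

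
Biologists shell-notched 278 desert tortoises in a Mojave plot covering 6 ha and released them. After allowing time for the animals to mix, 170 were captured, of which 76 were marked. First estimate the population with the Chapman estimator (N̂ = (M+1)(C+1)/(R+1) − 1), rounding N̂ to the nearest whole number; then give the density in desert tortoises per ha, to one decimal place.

density ≈ 103.2 desert tortoises per ha

N̂ = 279·171/77 − 1 = 47709/77 − 1 ≈ 618.6 → 619
Density = N̂ / area = 619 / 6 ≈ 103.17 → 103.2 per ha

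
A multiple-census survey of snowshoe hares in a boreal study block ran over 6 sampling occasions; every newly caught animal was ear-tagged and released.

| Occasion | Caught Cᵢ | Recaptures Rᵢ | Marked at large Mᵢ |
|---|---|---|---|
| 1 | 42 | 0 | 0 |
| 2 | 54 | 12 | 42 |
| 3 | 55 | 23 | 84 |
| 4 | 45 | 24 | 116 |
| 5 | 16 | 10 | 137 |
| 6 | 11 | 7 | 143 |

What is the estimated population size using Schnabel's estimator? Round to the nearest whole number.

Σ MᵢCᵢ = 0·42 + 42·54 + 84·55 + 116·45 + 137·16 + 143·11 = 0 + 2268 + 4620 + 5220 + 2192 + 1573 = 15873
Σ Rᵢ = 0 + 12 + 23 + 24 + 10 + 7 = 76
N̂ = 15873 / 76 ≈ 208.9 → 209

N ≈ 209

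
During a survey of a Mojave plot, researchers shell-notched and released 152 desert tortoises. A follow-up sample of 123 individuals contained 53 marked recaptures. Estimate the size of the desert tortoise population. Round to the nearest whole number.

Lincoln-Petersen assumes M/N = R/C, so N = M·C / R.
N = (152 × 123) / 53 = 18696 / 53 ≈ 352.8 → 353

N ≈ 353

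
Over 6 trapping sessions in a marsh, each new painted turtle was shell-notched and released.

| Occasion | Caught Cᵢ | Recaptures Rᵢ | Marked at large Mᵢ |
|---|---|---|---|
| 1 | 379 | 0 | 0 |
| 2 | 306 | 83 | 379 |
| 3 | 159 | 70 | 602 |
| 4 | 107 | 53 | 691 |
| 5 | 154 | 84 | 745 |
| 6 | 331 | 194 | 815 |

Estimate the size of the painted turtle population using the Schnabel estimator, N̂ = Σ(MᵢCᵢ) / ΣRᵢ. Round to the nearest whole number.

N ≈ 1385

Σ MᵢCᵢ = 0·379 + 379·306 + 602·159 + 691·107 + 745·154 + 815·331 = 0 + 115974 + 95718 + 73937 + 114730 + 269765 = 670124
Σ Rᵢ = 0 + 83 + 70 + 53 + 84 + 194 = 484
N̂ = 670124 / 484 ≈ 1384.6 → 1385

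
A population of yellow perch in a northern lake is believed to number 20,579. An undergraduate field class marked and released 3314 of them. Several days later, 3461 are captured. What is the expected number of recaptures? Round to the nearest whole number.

expected recaptures ≈ 557

Expected recaptures E[R] = M·C / N.
E[R] = 3314 × 3461 / 20579 = 11469754 / 20579 ≈ 557.4 → 557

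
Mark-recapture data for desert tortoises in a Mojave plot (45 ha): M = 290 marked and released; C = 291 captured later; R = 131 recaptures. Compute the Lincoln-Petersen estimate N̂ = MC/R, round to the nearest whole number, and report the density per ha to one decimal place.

N̂ = 290·291/131 = 84390/131 ≈ 644.2 → 644
Density = N̂ / area = 644 / 45 ≈ 14.31 → 14.3 per ha

density ≈ 14.3 desert tortoises per ha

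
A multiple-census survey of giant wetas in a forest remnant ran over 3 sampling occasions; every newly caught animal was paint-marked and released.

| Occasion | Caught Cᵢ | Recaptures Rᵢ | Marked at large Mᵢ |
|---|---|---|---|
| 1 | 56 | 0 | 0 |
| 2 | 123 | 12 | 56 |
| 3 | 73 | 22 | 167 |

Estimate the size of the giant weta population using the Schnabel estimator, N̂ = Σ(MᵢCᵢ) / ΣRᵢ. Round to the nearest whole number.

N ≈ 561

Σ MᵢCᵢ = 0·56 + 56·123 + 167·73 = 0 + 6888 + 12191 = 19079
Σ Rᵢ = 0 + 12 + 22 = 34
N̂ = 19079 / 34 ≈ 561.1 → 561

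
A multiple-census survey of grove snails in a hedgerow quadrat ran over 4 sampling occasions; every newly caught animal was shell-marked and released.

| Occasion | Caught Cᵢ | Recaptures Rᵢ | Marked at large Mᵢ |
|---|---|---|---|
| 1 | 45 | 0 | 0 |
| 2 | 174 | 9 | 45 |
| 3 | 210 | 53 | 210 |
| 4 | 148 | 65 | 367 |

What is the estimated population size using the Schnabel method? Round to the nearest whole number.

N ≈ 837

Σ MᵢCᵢ = 0·45 + 45·174 + 210·210 + 367·148 = 0 + 7830 + 44100 + 54316 = 106246
Σ Rᵢ = 0 + 9 + 53 + 65 = 127
N̂ = 106246 / 127 ≈ 836.6 → 837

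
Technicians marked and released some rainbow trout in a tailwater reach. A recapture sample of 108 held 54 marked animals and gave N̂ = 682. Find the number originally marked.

From N = M·C/R: M = N·R / C = 682·54 / 108 = 36828 / 108 = 341.

M = 341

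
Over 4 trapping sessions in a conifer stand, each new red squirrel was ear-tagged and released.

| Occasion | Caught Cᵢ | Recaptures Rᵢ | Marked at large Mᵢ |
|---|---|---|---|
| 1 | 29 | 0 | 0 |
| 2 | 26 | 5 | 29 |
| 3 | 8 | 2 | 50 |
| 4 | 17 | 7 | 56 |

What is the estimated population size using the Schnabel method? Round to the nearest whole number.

N ≈ 150

Σ MᵢCᵢ = 0·29 + 29·26 + 50·8 + 56·17 = 0 + 754 + 400 + 952 = 2106
Σ Rᵢ = 0 + 5 + 2 + 7 = 14
N̂ = 2106 / 14 ≈ 150.4 → 150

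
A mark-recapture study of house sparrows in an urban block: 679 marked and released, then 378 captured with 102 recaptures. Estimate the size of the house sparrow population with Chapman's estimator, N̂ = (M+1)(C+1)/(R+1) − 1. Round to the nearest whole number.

N̂ = (679+1)(378+1)/(102+1) − 1 = 680·379/103 − 1
= 257720/103 − 1 ≈ 2502.1 − 1 ≈ 2501.1 → 2501

N ≈ 2501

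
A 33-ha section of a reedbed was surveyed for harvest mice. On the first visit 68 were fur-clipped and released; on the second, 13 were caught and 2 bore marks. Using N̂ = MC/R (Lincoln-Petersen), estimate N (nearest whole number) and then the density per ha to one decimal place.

density ≈ 13.4 harvest mice per ha

N̂ = 68·13/2 = 884/2 = 442
Density = N̂ / area = 442 / 33 ≈ 13.39 → 13.4 per ha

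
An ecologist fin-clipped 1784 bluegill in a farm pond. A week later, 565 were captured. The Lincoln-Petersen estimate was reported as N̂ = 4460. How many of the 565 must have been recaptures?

From N = M·C/R: R = M·C / N = 1784·565 / 4460 = 1007960 / 4460 = 226.

R = 226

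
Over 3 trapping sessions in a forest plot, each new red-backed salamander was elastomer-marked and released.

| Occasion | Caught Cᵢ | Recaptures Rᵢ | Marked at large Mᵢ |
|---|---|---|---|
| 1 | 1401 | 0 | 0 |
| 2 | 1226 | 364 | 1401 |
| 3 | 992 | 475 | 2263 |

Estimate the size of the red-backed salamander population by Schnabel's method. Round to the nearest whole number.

Σ MᵢCᵢ = 0·1401 + 1401·1226 + 2263·992 = 0 + 1717626 + 2244896 = 3962522
Σ Rᵢ = 0 + 364 + 475 = 839
N̂ = 3962522 / 839 ≈ 4722.9 → 4723

N ≈ 4723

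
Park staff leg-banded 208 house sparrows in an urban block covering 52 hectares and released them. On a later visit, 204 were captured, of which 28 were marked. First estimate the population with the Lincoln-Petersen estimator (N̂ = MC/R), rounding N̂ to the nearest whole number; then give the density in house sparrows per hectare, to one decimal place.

density ≈ 29.1 house sparrows per hectare

N̂ = 208·204/28 = 42432/28 ≈ 1515.4 → 1515
Density = N̂ / area = 1515 / 52 ≈ 29.13 → 29.1 per hectare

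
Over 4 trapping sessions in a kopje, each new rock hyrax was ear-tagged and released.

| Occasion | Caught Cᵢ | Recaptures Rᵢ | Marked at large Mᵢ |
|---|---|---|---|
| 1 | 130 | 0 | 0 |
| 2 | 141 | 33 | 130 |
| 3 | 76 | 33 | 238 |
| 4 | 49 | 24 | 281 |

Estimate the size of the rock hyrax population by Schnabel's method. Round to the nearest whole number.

N ≈ 558

Σ MᵢCᵢ = 0·130 + 130·141 + 238·76 + 281·49 = 0 + 18330 + 18088 + 13769 = 50187
Σ Rᵢ = 0 + 33 + 33 + 24 = 90
N̂ = 50187 / 90 ≈ 557.6 → 558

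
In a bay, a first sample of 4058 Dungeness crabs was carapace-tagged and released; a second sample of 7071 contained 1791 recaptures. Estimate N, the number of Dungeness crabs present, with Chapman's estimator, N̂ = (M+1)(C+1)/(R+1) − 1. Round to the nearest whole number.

N ≈ 16,018

N̂ = (4058+1)(7071+1)/(1791+1) − 1 = 4059·7072/1792 − 1
= 28705248/1792 − 1 ≈ 16018.6 − 1 ≈ 16017.6 → 16018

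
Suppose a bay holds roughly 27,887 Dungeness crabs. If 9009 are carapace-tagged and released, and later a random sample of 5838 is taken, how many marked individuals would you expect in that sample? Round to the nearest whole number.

expected recaptures ≈ 1886

Expected recaptures E[R] = M·C / N.
E[R] = 9009 × 5838 / 27887 = 52594542 / 27887 ≈ 1886.0 → 1886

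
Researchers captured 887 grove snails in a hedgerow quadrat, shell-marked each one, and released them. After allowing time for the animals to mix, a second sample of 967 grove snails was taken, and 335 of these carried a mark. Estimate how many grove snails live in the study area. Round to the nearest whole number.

If marked individuals mix randomly, R/C ≈ M/N, giving N ≈ M·C/R.
N = (887 × 967) / 335 = 857729 / 335 ≈ 2560.4 → 2560

N ≈ 2560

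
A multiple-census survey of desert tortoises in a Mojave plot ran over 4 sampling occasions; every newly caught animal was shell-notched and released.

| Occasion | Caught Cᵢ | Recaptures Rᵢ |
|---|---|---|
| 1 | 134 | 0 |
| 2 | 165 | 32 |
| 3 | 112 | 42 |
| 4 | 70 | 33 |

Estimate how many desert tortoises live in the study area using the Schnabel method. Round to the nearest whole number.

N ≈ 707

Marked at large before each occasion: Mᵢ = Σⱼ<ᵢ (Cⱼ − Rⱼ) → M1=0, M2=134, M3=267, M4=337
Σ MᵢCᵢ = 0·134 + 134·165 + 267·112 + 337·70 = 0 + 22110 + 29904 + 23590 = 75604
Σ Rᵢ = 0 + 32 + 42 + 33 = 107
N̂ = 75604 / 107 ≈ 706.6 → 707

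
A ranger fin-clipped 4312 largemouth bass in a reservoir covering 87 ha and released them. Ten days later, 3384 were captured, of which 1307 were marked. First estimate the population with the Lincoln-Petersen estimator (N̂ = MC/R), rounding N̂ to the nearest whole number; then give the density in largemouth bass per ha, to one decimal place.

N̂ = 4312·3384/1307 = 14591808/1307 ≈ 11164.4 → 11164
Density = N̂ / area = 11164 / 87 ≈ 128.32 → 128.3 per ha

density ≈ 128.3 largemouth bass per ha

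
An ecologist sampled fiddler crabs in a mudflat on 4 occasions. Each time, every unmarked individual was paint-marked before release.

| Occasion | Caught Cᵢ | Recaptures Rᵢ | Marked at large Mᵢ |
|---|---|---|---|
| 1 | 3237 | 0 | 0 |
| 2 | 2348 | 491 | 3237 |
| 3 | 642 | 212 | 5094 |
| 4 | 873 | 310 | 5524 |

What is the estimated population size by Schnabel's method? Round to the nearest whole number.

N ≈ 15,492

Σ MᵢCᵢ = 0·3237 + 3237·2348 + 5094·642 + 5524·873 = 0 + 7600476 + 3270348 + 4822452 = 15693276
Σ Rᵢ = 0 + 491 + 212 + 310 = 1013
N̂ = 15693276 / 1013 ≈ 15491.9 → 15492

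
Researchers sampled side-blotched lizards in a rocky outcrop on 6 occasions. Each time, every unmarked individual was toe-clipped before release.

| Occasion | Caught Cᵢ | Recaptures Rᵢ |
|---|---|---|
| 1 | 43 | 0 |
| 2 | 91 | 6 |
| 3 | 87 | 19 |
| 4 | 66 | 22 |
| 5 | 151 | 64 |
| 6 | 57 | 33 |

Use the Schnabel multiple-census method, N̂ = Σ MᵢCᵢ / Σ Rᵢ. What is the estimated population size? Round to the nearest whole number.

Marked at large before each occasion: Mᵢ = Σⱼ<ᵢ (Cⱼ − Rⱼ) → M1=0, M2=43, M3=128, M4=196, M5=240, M6=327
Σ MᵢCᵢ = 0·43 + 43·91 + 128·87 + 196·66 + 240·151 + 327·57 = 0 + 3913 + 11136 + 12936 + 36240 + 18639 = 82864
Σ Rᵢ = 0 + 6 + 19 + 22 + 64 + 33 = 144
N̂ = 82864 / 144 ≈ 575.4 → 575

N ≈ 575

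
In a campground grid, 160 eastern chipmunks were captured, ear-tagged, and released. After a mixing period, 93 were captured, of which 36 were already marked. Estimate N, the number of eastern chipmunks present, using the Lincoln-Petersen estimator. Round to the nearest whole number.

Lincoln-Petersen assumes M/N = R/C, so N = M·C / R.
N = (160 × 93) / 36 = 14880 / 36 ≈ 413.3 → 413

N ≈ 413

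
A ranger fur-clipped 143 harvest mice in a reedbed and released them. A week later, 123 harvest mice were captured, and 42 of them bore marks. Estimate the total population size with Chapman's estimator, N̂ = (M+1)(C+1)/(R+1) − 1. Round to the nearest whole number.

N ≈ 414

N̂ = (143+1)(123+1)/(42+1) − 1 = 144·124/43 − 1
= 17856/43 − 1 ≈ 415.3 − 1 ≈ 414.3 → 414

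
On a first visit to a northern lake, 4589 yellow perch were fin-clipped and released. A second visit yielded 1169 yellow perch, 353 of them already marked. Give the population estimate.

Lincoln-Petersen assumes M/N = R/C, so N = M·C / R.
N = (4589 × 1169) / 353 = 5364541 / 353 = 15197

N = 15,197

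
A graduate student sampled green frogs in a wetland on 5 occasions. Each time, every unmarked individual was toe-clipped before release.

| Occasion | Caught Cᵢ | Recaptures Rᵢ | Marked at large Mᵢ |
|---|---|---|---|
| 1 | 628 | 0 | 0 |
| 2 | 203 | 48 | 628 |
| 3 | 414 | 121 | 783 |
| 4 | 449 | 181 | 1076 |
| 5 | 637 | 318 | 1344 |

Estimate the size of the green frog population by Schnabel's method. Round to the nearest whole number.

N ≈ 2681

Σ MᵢCᵢ = 0·628 + 628·203 + 783·414 + 1076·449 + 1344·637 = 0 + 127484 + 324162 + 483124 + 856128 = 1790898
Σ Rᵢ = 0 + 48 + 121 + 181 + 318 = 668
N̂ = 1790898 / 668 ≈ 2681.0 → 2681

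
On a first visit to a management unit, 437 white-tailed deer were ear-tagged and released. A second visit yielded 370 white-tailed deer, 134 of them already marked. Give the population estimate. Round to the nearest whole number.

Lincoln-Petersen assumes M/N = R/C, so N = M·C / R.
N = (437 × 370) / 134 = 161690 / 134 ≈ 1206.6 → 1207

N ≈ 1207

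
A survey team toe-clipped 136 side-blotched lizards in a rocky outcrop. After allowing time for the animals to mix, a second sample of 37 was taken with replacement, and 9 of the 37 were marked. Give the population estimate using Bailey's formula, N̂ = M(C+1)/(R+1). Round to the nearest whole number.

N ≈ 517

N̂ = 136·(37+1)/(9+1) = 136·38/10 = 5168/10 ≈ 516.8 → 517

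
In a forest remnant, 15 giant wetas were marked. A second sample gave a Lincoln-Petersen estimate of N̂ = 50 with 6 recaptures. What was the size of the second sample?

C = 20

From N = M·C/R: C = N·R / M = 50·6 / 15 = 300 / 15 = 20.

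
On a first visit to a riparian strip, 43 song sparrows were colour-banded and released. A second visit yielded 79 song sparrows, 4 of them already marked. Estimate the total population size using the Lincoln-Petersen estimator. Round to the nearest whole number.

N ≈ 849

The marked fraction in the recapture sample should equal the marked fraction in the population: 4/79 = 43/N.
N = (43 × 79) / 4 = 3397 / 4 ≈ 849.2 → 849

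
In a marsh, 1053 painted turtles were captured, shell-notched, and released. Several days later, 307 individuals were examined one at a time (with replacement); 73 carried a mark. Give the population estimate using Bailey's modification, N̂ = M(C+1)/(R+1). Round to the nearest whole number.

N ≈ 4383

N̂ = 1053·(307+1)/(73+1) = 1053·308/74 = 324324/74 ≈ 4382.8 → 4383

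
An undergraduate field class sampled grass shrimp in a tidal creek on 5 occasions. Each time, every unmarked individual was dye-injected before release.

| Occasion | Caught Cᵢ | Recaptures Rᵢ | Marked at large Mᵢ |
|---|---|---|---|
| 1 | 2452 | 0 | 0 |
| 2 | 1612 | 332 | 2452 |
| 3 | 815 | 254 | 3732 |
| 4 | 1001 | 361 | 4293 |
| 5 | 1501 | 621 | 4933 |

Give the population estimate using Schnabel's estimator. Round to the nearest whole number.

Σ MᵢCᵢ = 0·2452 + 2452·1612 + 3732·815 + 4293·1001 + 4933·1501 = 0 + 3952624 + 3041580 + 4297293 + 7404433 = 18695930
Σ Rᵢ = 0 + 332 + 254 + 361 + 621 = 1568
N̂ = 18695930 / 1568 ≈ 11923.4 → 11923

N ≈ 11,923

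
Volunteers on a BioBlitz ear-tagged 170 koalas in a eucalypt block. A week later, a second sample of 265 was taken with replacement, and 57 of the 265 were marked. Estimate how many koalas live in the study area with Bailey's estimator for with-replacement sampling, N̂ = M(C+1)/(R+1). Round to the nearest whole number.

N ≈ 780

N̂ = 170·(265+1)/(57+1) = 170·266/58 = 45220/58 ≈ 779.7 → 780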